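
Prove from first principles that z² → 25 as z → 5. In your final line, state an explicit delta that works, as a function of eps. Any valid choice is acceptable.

delta = min(1, eps/11)

Suppose eps > 0. We seek delta > 0 with 0 < |z − 5| < delta ⇒ |z² − 25| < eps.
Factor: z² − 25 = (z − 5)(z + 5), so |z² − 25| = |z − 5|·|z + 5|.
Impose delta ≤ 1 so that |z| < 6; then |z + 5| ≤ 11.
Hence |z² − 25| ≤ 11|z − 5|, which is < eps once |z − 5| < eps/11.
Take delta = min(1, eps/11). If 0 < |z − 5| < delta then both bounds hold and |z² − 25| ≤ 11|z − 5| < 11·(eps/11) = eps.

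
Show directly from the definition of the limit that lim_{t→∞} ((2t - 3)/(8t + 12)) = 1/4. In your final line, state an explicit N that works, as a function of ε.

Suppose ε > 0. We seek N > 0 such that t > N implies |(2t - 3)/(8t + 12) − (1/4)| < ε.
(2t - 3)/(8t + 12) − (1/4) = (8(2t - 3) − 2(8t + 12)) / (8(8t + 12)) = -48/(8(8t + 12)).
For t > 0 we have 8t + 12 > 8t, so |(2t - 3)/(8t + 12) − (1/4)| = 48/(8(8t + 12)) < 48/(8·8t) = (3/4)/t.
Thus |(2t - 3)/(8t + 12) − (1/4)| < ε whenever t > (3/4)/ε.
Take N = (3/4)/ε. If t > N then |(2t - 3)/(8t + 12) − (1/4)| < (3/4)/t < ε.

N = (3/4)/ε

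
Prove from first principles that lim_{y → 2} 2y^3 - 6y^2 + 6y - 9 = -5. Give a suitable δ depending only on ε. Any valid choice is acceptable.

δ = min(2, ε/42)

Let ε > 0 be given. We want δ > 0 such that 0 < |y − 2| < δ implies |(2y^3 - 6y^2 + 6y - 9) + 5| < ε.
(2y^3 - 6y^2 + 6y - 9) + 5 = 2y^3 - 6y^2 + 6y - 4 = (y − 2)(2y^2 - 2y + 2).
So |(2y^3 - 6y^2 + 6y - 9) + 5| = |y − 2|·|2y^2 - 2y + 2|.
Assume first that |y − 2| < 2, so |y| < 4. Then |2y^2 - 2y + 2| ≤ 2·4^2 + 2·4 + 2 = 42.
Hence |(2y^3 - 6y^2 + 6y - 9) + 5| ≤ 42|y − 2| < ε provided |y − 2| < ε/42.
Choosing δ = min(2, ε/42) ensures both conditions, hence |(2y^3 - 6y^2 + 6y - 9) + 5| < ε.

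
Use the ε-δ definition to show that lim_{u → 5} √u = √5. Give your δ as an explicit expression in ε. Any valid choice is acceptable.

Suppose ε > 0. We want δ > 0 such that 0 < |u − 5| < δ implies |√u − √5| < ε.
Rationalise: √u − √5 = (u − 5)/(√u + √5), so |√u − √5| = |u − 5|/(√u + √5).
Restrict δ ≤ 5 so that |u − 5| < 5 forces u > 0, and then √u + √5 > √5.
Hence |√u − √5| < |u − 5|/√5, which is < ε once |u − 5| < √5·ε.
Take δ = min(5, √5·ε). If 0 < |u − 5| < δ then u > 0 and |√u − √5| < |u − 5|/√5 < ε.

δ = min(5, √5·ε)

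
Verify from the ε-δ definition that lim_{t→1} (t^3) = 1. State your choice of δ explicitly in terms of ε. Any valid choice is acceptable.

δ = min(1, ε/7)

Suppose ε > 0. We seek δ > 0 with 0 < |t − 1| < δ ⇒ |t^3 − 1| < ε.
Factor: t^3 − 1 = (t − 1)(t^2 + t + 1), so |t^3 − 1| = |t − 1|·|t^2 + t + 1|.
Restrict δ ≤ 1. Then |t − 1| < 1 gives |t| < 2, so by the triangle inequality |t^2 + t + 1| ≤ 2^2 + 2 + 1 = 7.
Hence |t^3 − 1| ≤ 7|t − 1|, which is < ε once |t − 1| < ε/7.
Take δ = min(1, ε/7). If 0 < |t − 1| < δ then both bounds hold and |t^3 − 1| ≤ 7|t − 1| < 7·(ε/7) = ε.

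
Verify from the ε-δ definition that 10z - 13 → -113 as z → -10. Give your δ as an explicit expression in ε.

Suppose ε > 0. We need δ > 0 so that 0 < |z + 10| < δ implies |(10z - 13) + 113| < ε.
Since (10z - 13) + 113 = 10(z + 10), we have |(10z - 13) + 113| = 10|z + 10|.
Thus it suffices that |z + 10| < ε/10.
Choosing δ = ε/10 gives |(10z - 13) + 113| = 10|z + 10| < ε whenever |z + 10| < δ.

δ = ε/10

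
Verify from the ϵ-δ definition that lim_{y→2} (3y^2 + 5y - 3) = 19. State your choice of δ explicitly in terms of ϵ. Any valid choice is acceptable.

δ = min(1, ϵ/20)

Let ϵ > 0. We want δ > 0 such that 0 < |y − 2| < δ implies |(3y^2 + 5y - 3) − 19| < ϵ.
(3y^2 + 5y - 3) − 19 = 3y^2 + 5y - 22 = (y − 2)(3y + 11).
So |(3y^2 + 5y - 3) − 19| = |y − 2|·|3y + 11|.
Assume first that |y − 2| < 1, so |y| < 3. Then |3y + 11| ≤ 3·3 + 11 = 20.
Hence |(3y^2 + 5y - 3) − 19| ≤ 20|y − 2| < ϵ provided |y − 2| < ϵ/20.
Take δ = min(1, ϵ/20). Then 0 < |y − 2| < δ gives both |y − 2| < 1 and |y − 2| < ϵ/20, so |(3y^2 + 5y - 3) − 19| < ϵ.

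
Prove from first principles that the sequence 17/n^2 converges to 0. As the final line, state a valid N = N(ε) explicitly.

N = (17/ε)^{1/2}

Suppose ε > 0. For n ≥ 1, |17/n^2 − 0| = 17/n^2.
17/n^2 < ε ⇔ n^2 > 17/ε ⇔ n > (17/ε)^{1/2}.
Take N = (17/ε)^{1/2}. Then n > N implies 17/n^2 < ε.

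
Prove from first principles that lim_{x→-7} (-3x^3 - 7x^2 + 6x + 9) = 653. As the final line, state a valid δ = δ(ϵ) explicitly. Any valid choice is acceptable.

δ = min(2, ϵ/461)

Suppose ϵ > 0. We want δ > 0 such that 0 < |x + 7| < δ implies |(-3x^3 - 7x^2 + 6x + 9) − 653| < ϵ.
(-3x^3 - 7x^2 + 6x + 9) − 653 = -3x^3 - 7x^2 + 6x - 644 = (x + 7)(-3x^2 + 14x - 92).
So |(-3x^3 - 7x^2 + 6x + 9) − 653| = |x + 7|·|-3x^2 + 14x - 92|.
Assume first that |x + 7| < 2, so |x| < 9. Then |-3x^2 + 14x - 92| ≤ 3·9^2 + 14·9 + 92 = 461.
Hence |(-3x^3 - 7x^2 + 6x + 9) − 653| ≤ 461|x + 7| < ϵ provided |x + 7| < ϵ/461.
Take δ = min(2, ϵ/461). Then 0 < |x + 7| < δ gives both |x + 7| < 2 and |x + 7| < ϵ/461, so |(-3x^3 - 7x^2 + 6x + 9) − 653| < ϵ.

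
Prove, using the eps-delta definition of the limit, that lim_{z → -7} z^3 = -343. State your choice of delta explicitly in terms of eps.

Let eps > 0. We seek delta > 0 with 0 < |z + 7| < delta ⇒ |z^3 + 343| < eps.
Factor: z^3 + 343 = (z + 7)(z^2 - 7z + 49), so |z^3 + 343| = |z + 7|·|z^2 - 7z + 49|.
Impose delta ≤ 2 so that |z| < 9; then |z^2 - 7z + 49| ≤ 193.
Hence |z^3 + 343| ≤ 193|z + 7|, which is < eps once |z + 7| < eps/193.
Take delta = min(2, eps/193). If 0 < |z + 7| < delta then both bounds hold and |z^3 + 343| ≤ 193|z + 7| < 193·(eps/193) = eps.

delta = min(2, eps/193)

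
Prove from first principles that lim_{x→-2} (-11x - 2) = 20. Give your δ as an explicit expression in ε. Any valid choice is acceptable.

Let ε > 0 be given. We need δ > 0 so that 0 < |x + 2| < δ implies |(-11x - 2) − 20| < ε.
Since (-11x - 2) − 20 = -11(x + 2), we have |(-11x - 2) − 20| = 11|x + 2|.
So 11|x + 2| < ε exactly when |x + 2| < ε/11.
Take δ = ε/11. If 0 < |x + 2| < δ then |(-11x - 2) − 20| = 11|x + 2| < 11·(ε/11) = ε.

δ = ε/11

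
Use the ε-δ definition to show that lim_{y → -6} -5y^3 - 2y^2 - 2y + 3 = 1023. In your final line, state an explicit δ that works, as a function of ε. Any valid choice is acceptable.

Let ε > 0. We want δ > 0 such that 0 < |y + 6| < δ implies |(-5y^3 - 2y^2 - 2y + 3) − 1023| < ε.
(-5y^3 - 2y^2 - 2y + 3) − 1023 = -5y^3 - 2y^2 - 2y - 1020 = (y + 6)(-5y^2 + 28y - 170).
So |(-5y^3 - 2y^2 - 2y + 3) − 1023| = |y + 6|·|-5y^2 + 28y - 170|.
Assume first that |y + 6| < 1, so |y| < 7. Then |-5y^2 + 28y - 170| ≤ 5·7^2 + 28·7 + 170 = 611.
Hence |(-5y^3 - 2y^2 - 2y + 3) − 1023| ≤ 611|y + 6| < ε provided |y + 6| < ε/611.
Choosing δ = min(1, ε/611) ensures both conditions, hence |(-5y^3 - 2y^2 - 2y + 3) − 1023| < ε.

δ = min(1, ε/611)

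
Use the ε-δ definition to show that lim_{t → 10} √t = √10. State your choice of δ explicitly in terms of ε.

δ = min(10, √10·ε)

Suppose ε > 0. We want δ > 0 such that 0 < |t − 10| < δ implies |√t − √10| < ε.
Rationalise: √t − √10 = (t − 10)/(√t + √10), so |√t − √10| = |t − 10|/(√t + √10).
Restrict δ ≤ 10 so that |t − 10| < 10 forces t > 0, and then √t + √10 > √10.
Hence |√t − √10| < |t − 10|/√10, which is < ε once |t − 10| < √10·ε.
Take δ = min(10, √10·ε). If 0 < |t − 10| < δ then t > 0 and |√t − √10| < |t − 10|/√10 < ε.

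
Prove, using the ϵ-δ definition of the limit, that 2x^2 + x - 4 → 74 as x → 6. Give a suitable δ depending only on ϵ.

Fix ϵ > 0. We want δ > 0 such that 0 < |x − 6| < δ implies |(2x^2 + x - 4) − 74| < ϵ.
(2x^2 + x - 4) − 74 = 2x^2 + x - 78 = (x − 6)(2x + 13).
So |(2x^2 + x - 4) − 74| = |x − 6|·|2x + 13|.
Require δ ≤ 1. Then |x − 6| < 1 gives |x| < 7, and by the triangle inequality |2x + 13| ≤ 2·7 + 13 = 27.
Hence |(2x^2 + x - 4) − 74| ≤ 27|x − 6| < ϵ provided |x − 6| < ϵ/27.
Choosing δ = min(1, ϵ/27) ensures both conditions, hence |(2x^2 + x - 4) − 74| < ϵ.

δ = min(1, ϵ/27)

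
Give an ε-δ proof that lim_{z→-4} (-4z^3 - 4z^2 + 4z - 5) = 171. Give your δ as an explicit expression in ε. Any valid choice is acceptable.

δ = min(2, ε/260)

Let ε > 0. We want δ > 0 such that 0 < |z + 4| < δ implies |(-4z^3 - 4z^2 + 4z - 5) − 171| < ε.
(-4z^3 - 4z^2 + 4z - 5) − 171 = -4z^3 - 4z^2 + 4z - 176 = (z + 4)(-4z^2 + 12z - 44).
So |(-4z^3 - 4z^2 + 4z - 5) − 171| = |z + 4|·|-4z^2 + 12z - 44|.
Require δ ≤ 2. Then |z + 4| < 2 gives |z| < 6, and by the triangle inequality |-4z^2 + 12z - 44| ≤ 4·6^2 + 12·6 + 44 = 260.
Hence |(-4z^3 - 4z^2 + 4z - 5) − 171| ≤ 260|z + 4| < ε provided |z + 4| < ε/260.
Choosing δ = min(2, ε/260) ensures both conditions, hence |(-4z^3 - 4z^2 + 4z - 5) − 171| < ε.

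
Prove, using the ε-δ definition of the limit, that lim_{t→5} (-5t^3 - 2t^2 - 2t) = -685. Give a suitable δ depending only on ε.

δ = min(2, ε/571)

Fix ε > 0. We want δ > 0 such that 0 < |t − 5| < δ implies |(-5t^3 - 2t^2 - 2t) + 685| < ε.
(-5t^3 - 2t^2 - 2t) + 685 = -5t^3 - 2t^2 - 2t + 685 = (t − 5)(-5t^2 - 27t - 137).
So |(-5t^3 - 2t^2 - 2t) + 685| = |t − 5|·|-5t^2 - 27t - 137|.
Assume first that |t − 5| < 2, so |t| < 7. Then |-5t^2 - 27t - 137| ≤ 5·7^2 + 27·7 + 137 = 571.
Hence |(-5t^3 - 2t^2 - 2t) + 685| ≤ 571|t − 5| < ε provided |t − 5| < ε/571.
Take δ = min(2, ε/571). Then 0 < |t − 5| < δ gives both |t − 5| < 2 and |t − 5| < ε/571, so |(-5t^3 - 2t^2 - 2t) + 685| < ε.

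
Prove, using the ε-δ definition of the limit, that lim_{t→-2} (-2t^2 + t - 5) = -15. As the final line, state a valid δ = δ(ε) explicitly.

Let ε > 0. We want δ > 0 such that 0 < |t + 2| < δ implies |(-2t^2 + t - 5) + 15| < ε.
(-2t^2 + t - 5) + 15 = -2t^2 + t + 10 = (t + 2)(-2t + 5).
So |(-2t^2 + t - 5) + 15| = |t + 2|·|-2t + 5|.
Assume first that |t + 2| < 1, so |t| < 3. Then |-2t + 5| ≤ 2·3 + 5 = 11.
Hence |(-2t^2 + t - 5) + 15| ≤ 11|t + 2| < ε provided |t + 2| < ε/11.
Take δ = min(1, ε/11). Then 0 < |t + 2| < δ gives both |t + 2| < 1 and |t + 2| < ε/11, so |(-2t^2 + t - 5) + 15| < ε.

δ = min(1, ε/11)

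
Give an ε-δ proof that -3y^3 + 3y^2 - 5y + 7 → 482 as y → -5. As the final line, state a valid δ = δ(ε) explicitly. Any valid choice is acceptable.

Let ε > 0. We want δ > 0 such that 0 < |y + 5| < δ implies |(-3y^3 + 3y^2 - 5y + 7) − 482| < ε.
(-3y^3 + 3y^2 - 5y + 7) − 482 = -3y^3 + 3y^2 - 5y - 475 = (y + 5)(-3y^2 + 18y - 95).
So |(-3y^3 + 3y^2 - 5y + 7) − 482| = |y + 5|·|-3y^2 + 18y - 95|.
Require δ ≤ 1. Then |y + 5| < 1 gives |y| < 6, and by the triangle inequality |-3y^2 + 18y - 95| ≤ 3·6^2 + 18·6 + 95 = 311.
Hence |(-3y^3 + 3y^2 - 5y + 7) − 482| ≤ 311|y + 5| < ε provided |y + 5| < ε/311.
Take δ = min(1, ε/311). Then 0 < |y + 5| < δ gives both |y + 5| < 1 and |y + 5| < ε/311, so |(-3y^3 + 3y^2 - 5y + 7) − 482| < ε.

δ = min(1, ε/311)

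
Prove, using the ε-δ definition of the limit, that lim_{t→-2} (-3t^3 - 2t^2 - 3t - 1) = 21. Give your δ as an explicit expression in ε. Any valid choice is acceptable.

δ = min(1, ε/50)

Let ε > 0 be given. We want δ > 0 such that 0 < |t + 2| < δ implies |(-3t^3 - 2t^2 - 3t - 1) − 21| < ε.
(-3t^3 - 2t^2 - 3t - 1) − 21 = -3t^3 - 2t^2 - 3t - 22 = (t + 2)(-3t^2 + 4t - 11).
So |(-3t^3 - 2t^2 - 3t - 1) − 21| = |t + 2|·|-3t^2 + 4t - 11|.
Assume first that |t + 2| < 1, so |t| < 3. Then |-3t^2 + 4t - 11| ≤ 3·3^2 + 4·3 + 11 = 50.
Hence |(-3t^3 - 2t^2 - 3t - 1) − 21| ≤ 50|t + 2| < ε provided |t + 2| < ε/50.
Choosing δ = min(1, ε/50) ensures both conditions, hence |(-3t^3 - 2t^2 - 3t - 1) − 21| < ε.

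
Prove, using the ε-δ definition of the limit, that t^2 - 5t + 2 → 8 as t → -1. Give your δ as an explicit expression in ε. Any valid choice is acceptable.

δ = min(2, ε/9)

Let ε > 0. We want δ > 0 such that 0 < |t + 1| < δ implies |(t^2 - 5t + 2) − 8| < ε.
(t^2 - 5t + 2) − 8 = t^2 - 5t - 6 = (t + 1)(t - 6).
So |(t^2 - 5t + 2) − 8| = |t + 1|·|t - 6|.
Require δ ≤ 2. Then |t + 1| < 2 gives |t| < 3, and by the triangle inequality |t - 6| ≤ 3 + 6 = 9.
Hence |(t^2 - 5t + 2) − 8| ≤ 9|t + 1| < ε provided |t + 1| < ε/9.
Choosing δ = min(2, ε/9) ensures both conditions, hence |(t^2 - 5t + 2) − 8| < ε.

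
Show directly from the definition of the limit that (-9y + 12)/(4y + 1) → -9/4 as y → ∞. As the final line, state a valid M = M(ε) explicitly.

M = (57/16)/ε

Let ε > 0. We seek M > 0 such that y > M implies |(-9y + 12)/(4y + 1) + 9/4| < ε.
(-9y + 12)/(4y + 1) + 9/4 = (4(-9y + 12) − (-9)(4y + 1)) / (4(4y + 1)) = 57/(4(4y + 1)).
For y > 0 we have 4y + 1 > 4y, so |(-9y + 12)/(4y + 1) + 9/4| = 57/(4(4y + 1)) < 57/(4·4y) = (57/16)/y.
Thus |(-9y + 12)/(4y + 1) + 9/4| < ε whenever y > (57/16)/ε.
Take M = (57/16)/ε. If y > M then |(-9y + 12)/(4y + 1) + 9/4| < (57/16)/y < ε.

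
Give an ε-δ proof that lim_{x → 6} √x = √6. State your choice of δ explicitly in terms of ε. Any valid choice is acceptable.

δ = min(6, √6·ε)

Let ε > 0 be given. We want δ > 0 such that 0 < |x − 6| < δ implies |√x − √6| < ε.
Multiplying by the conjugate, |√x − √6| = |x − 6|/(√x + √6).
Restrict δ ≤ 6 so that |x − 6| < 6 forces x > 0, and then √x + √6 > √6.
Hence |√x − √6| < |x − 6|/√6, which is < ε once |x − 6| < √6·ε.
Take δ = min(6, √6·ε). If 0 < |x − 6| < δ then x > 0 and |√x − √6| < |x − 6|/√6 < ε.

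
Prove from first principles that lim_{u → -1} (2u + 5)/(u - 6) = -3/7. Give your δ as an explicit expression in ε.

Fix ε > 0. We want δ > 0 with 0 < |u + 1| < δ ⇒ |(2u + 5)/(u - 6) + 3/7| < ε.
Combining over a common denominator, (2u + 5)/(u - 6) + 3/7 = [(2u + 5)·(-7) − 3·(u - 6)] / [(-7)·(u - 6)] = -17(u + 1) / ((-7)(u - 6)).
So |(2u + 5)/(u - 6) + 3/7| = 17|u + 1| / (7·|u − 6|).
Require δ ≤ 7/2, so |u − 6| ≥ |-7| − |u + 1| > 7 − 7/2 = 7/2.
Hence |(2u + 5)/(u - 6) + 3/7| < 17|u + 1|/(7·(7/2)) = (34/49)|u + 1|, which is < ε once |u + 1| < (49/34)ε.
Take δ = min(7/2, (49/34)ε). Then 0 < |u + 1| < δ forces both bounds, so |(2u + 5)/(u - 6) + 3/7| < ε.

δ = min(7/2, (49/34)ε)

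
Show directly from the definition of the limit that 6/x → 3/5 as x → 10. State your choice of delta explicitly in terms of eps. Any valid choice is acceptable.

delta = min(5, (25/3)eps)

Fix eps > 0. We seek delta > 0 such that 0 < |x − 10| < delta implies |6/x − (3/5)| < eps.
|6/x − (3/5)| = 6·|10 − x|/(10·|x|) = 6|x − 10|/(10|x|).
Restrict delta ≤ 5. Then |x − 10| < 5 gives |x| > 5, so 10|x| > 50.
Then |6/x − (3/5)| < 6|x − 10|/50, which is < eps when |x − 10| < (25/3)eps.
Take delta = min(5, (25/3)eps). Then 0 < |x − 10| < delta gives both |x − 10| < 5 and |x − 10| < (25/3)eps, so |6/x − (3/5)| < eps.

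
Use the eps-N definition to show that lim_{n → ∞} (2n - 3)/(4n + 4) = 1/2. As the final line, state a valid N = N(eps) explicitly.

Fix eps > 0. For n ≥ 1, |(2n - 3)/(4n + 4) − (1/2)| = |-20|/(4(4n + 4)) = 20/(4(4n + 4)).
Since 4n + 4 ≥ 4n for n ≥ 1, this is ≤ 20/(4·4n) = (5/4)/n.
So |(2n - 3)/(4n + 4) − (1/2)| < eps whenever n > (5/4)/eps.
Take N = (5/4)/eps. If n > N then |(2n - 3)/(4n + 4) − (1/2)| ≤ (5/4)/n < eps.

N = (5/4)/eps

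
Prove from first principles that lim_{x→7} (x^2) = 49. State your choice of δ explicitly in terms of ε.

Let ε > 0 be given. We seek δ > 0 with 0 < |x − 7| < δ ⇒ |x^2 − 49| < ε.
Factor: x^2 − 49 = (x − 7)(x + 7), so |x^2 − 49| = |x − 7|·|x + 7|.
Impose δ ≤ 1 so that |x| < 8; then |x + 7| ≤ 15.
Hence |x^2 − 49| ≤ 15|x − 7|, which is < ε once |x − 7| < ε/15.
Take δ = min(1, ε/15). If 0 < |x − 7| < δ then both bounds hold and |x^2 − 49| ≤ 15|x − 7| < 15·(ε/15) = ε.

δ = min(1, ε/15)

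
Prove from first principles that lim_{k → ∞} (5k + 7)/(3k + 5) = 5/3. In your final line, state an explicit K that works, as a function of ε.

Let ε > 0. For k ≥ 1, |(5k + 7)/(3k + 5) − (5/3)| = |-4|/(3(3k + 5)) = 4/(3(3k + 5)).
Since 3k + 5 ≥ 3k for k ≥ 1, this is ≤ 4/(3·3k) = (4/9)/k.
So |(5k + 7)/(3k + 5) − (5/3)| < ε whenever k > (4/9)/ε.
Take K = (4/9)/ε. If k > K then |(5k + 7)/(3k + 5) − (5/3)| ≤ (4/9)/k < ε.

K = (4/9)/ε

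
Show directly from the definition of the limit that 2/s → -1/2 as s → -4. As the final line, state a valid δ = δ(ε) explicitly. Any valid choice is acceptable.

Fix ε > 0. We seek δ > 0 such that 0 < |s + 4| < δ implies |2/s + 1/2| < ε.
|2/s + 1/2| = 2·|-4 − s|/(4·|s|) = 2|s + 4|/(4|s|).
Restrict δ ≤ 2. Then |s + 4| < 2 gives |s| > 2, so 4|s| > 8.
Then |2/s + 1/2| < 2|s + 4|/8, which is < ε when |s + 4| < 4ε.
Take δ = min(2, 4ε). Then 0 < |s + 4| < δ gives both |s + 4| < 2 and |s + 4| < 4ε, so |2/s + 1/2| < ε.

δ = min(2, 4ε)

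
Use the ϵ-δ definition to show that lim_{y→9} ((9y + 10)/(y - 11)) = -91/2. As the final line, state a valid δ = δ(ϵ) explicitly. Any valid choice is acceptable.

Fix ϵ > 0. We want δ > 0 with 0 < |y − 9| < δ ⇒ |(9y + 10)/(y - 11) + 91/2| < ϵ.
Combining over a common denominator, (9y + 10)/(y - 11) + 91/2 = [(9y + 10)·(-2) − 91·(y - 11)] / [(-2)·(y - 11)] = -109(y − 9) / ((-2)(y - 11)).
So |(9y + 10)/(y - 11) + 91/2| = 109|y − 9| / (2·|y − 11|).
Require δ ≤ 1, so |y − 11| ≥ |-2| − |y − 9| > 2 − 1 = 1.
Hence |(9y + 10)/(y - 11) + 91/2| < 109|y − 9|/(2·1) = (109/2)|y − 9|, which is < ϵ once |y − 9| < (2/109)ϵ.
Take δ = min(1, (2/109)ϵ). Then 0 < |y − 9| < δ forces both bounds, so |(9y + 10)/(y - 11) + 91/2| < ϵ.

δ = min(1, (2/109)ϵ)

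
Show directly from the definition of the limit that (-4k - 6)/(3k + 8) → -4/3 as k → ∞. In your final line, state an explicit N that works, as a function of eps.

Let eps > 0 be given. For k ≥ 1, |(-4k - 6)/(3k + 8) + 4/3| = |14|/(3(3k + 8)) = 14/(3(3k + 8)).
Since 3k + 8 ≥ 3k for k ≥ 1, this is ≤ 14/(3·3k) = (14/9)/k.
So |(-4k - 6)/(3k + 8) + 4/3| < eps whenever k > (14/9)/eps.
Take N = (14/9)/eps. If k > N then |(-4k - 6)/(3k + 8) + 4/3| ≤ (14/9)/k < eps.

N = (14/9)/eps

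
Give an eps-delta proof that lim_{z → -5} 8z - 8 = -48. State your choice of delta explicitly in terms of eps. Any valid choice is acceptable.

delta = eps/8

Fix eps > 0. We need delta > 0 so that 0 < |z + 5| < delta implies |(8z - 8) + 48| < eps.
Since (8z - 8) + 48 = 8(z + 5), we have |(8z - 8) + 48| = 8|z + 5|.
Thus it suffices that |z + 5| < eps/8.
Choosing delta = eps/8 gives |(8z - 8) + 48| = 8|z + 5| < eps whenever |z + 5| < delta.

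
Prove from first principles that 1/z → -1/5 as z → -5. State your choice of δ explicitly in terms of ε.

Let ε > 0 be given. We seek δ > 0 such that 0 < |z + 5| < δ implies |1/z + 1/5| < ε.
|1/z + 1/5| = |-5 − z|/(5·|z|) = |z + 5|/(5|z|).
Restrict δ ≤ 5/2. Then |z + 5| < 5/2 gives |z| > 5/2, so 5|z| > 25/2.
Then |1/z + 1/5| < |z + 5|/(25/2), which is < ε when |z + 5| < (25/2)ε.
Take δ = min(5/2, (25/2)ε). Then 0 < |z + 5| < δ gives both |z + 5| < 5/2 and |z + 5| < (25/2)ε, so |1/z + 1/5| < ε.

δ = min(5/2, (25/2)ε)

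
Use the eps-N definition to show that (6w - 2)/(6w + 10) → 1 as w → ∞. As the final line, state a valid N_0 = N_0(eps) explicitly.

Let eps > 0. We seek N_0 > 0 such that w > N_0 implies |(6w - 2)/(6w + 10) − 1| < eps.
(6w - 2)/(6w + 10) − 1 = (6(6w - 2) − 6(6w + 10)) / (6(6w + 10)) = -72/(6(6w + 10)).
For w > 0 we have 6w + 10 > 6w, so |(6w - 2)/(6w + 10) − 1| = 72/(6(6w + 10)) < 72/(6·6w) = 2/w.
Thus |(6w - 2)/(6w + 10) − 1| < eps whenever w > 2/eps.
Take N_0 = 2/eps. If w > N_0 then |(6w - 2)/(6w + 10) − 1| < 2/w < eps.

N_0 = 2/eps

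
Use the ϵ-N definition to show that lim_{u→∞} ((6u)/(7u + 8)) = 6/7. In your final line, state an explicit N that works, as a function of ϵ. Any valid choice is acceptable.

N = (48/49)/ϵ

Let ϵ > 0. We seek N > 0 such that u > N implies |(6u)/(7u + 8) − (6/7)| < ϵ.
(6u)/(7u + 8) − (6/7) = (7(6u) − 6(7u + 8)) / (7(7u + 8)) = -48/(7(7u + 8)).
For u > 0 we have 7u + 8 > 7u, so |(6u)/(7u + 8) − (6/7)| = 48/(7(7u + 8)) < 48/(7·7u) = (48/49)/u.
Thus |(6u)/(7u + 8) − (6/7)| < ϵ whenever u > (48/49)/ϵ.
Take N = (48/49)/ϵ. If u > N then |(6u)/(7u + 8) − (6/7)| < (48/49)/u < ϵ.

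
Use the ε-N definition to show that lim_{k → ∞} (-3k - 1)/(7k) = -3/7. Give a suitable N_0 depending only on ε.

N_0 = (1/7)/ε

Fix ε > 0. For k ≥ 1, |(-3k - 1)/(7k) + 3/7| = |-7|/(7(7k)) = 7/(7(7k)).
Since 7k ≥ 7k for k ≥ 1, this is ≤ 7/(7·7k) = (1/7)/k.
So |(-3k - 1)/(7k) + 3/7| < ε whenever k > (1/7)/ε.
Take N_0 = (1/7)/ε. If k > N_0 then |(-3k - 1)/(7k) + 3/7| ≤ (1/7)/k < ε.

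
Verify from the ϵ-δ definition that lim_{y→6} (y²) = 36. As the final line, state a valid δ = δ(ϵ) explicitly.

δ = min(1, ϵ/13)

Let ϵ > 0 be given. We seek δ > 0 with 0 < |y − 6| < δ ⇒ |y² − 36| < ϵ.
Factor: y² − 36 = (y − 6)(y + 6), so |y² − 36| = |y − 6|·|y + 6|.
Restrict δ ≤ 1. Then |y − 6| < 1 gives |y| < 7, so by the triangle inequality |y + 6| ≤ 7 + 6 = 13.
Hence |y² − 36| ≤ 13|y − 6|, which is < ϵ once |y − 6| < ϵ/13.
Take δ = min(1, ϵ/13). If 0 < |y − 6| < δ then both bounds hold and |y² − 36| ≤ 13|y − 6| < 13·(ϵ/13) = ϵ.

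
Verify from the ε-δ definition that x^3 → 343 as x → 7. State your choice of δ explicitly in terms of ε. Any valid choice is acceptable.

Suppose ε > 0. We seek δ > 0 with 0 < |x − 7| < δ ⇒ |x^3 − 343| < ε.
Factor: x^3 − 343 = (x − 7)(x^2 + 7x + 49), so |x^3 − 343| = |x − 7|·|x^2 + 7x + 49|.
Restrict δ ≤ 1. Then |x − 7| < 1 gives |x| < 8, so by the triangle inequality |x^2 + 7x + 49| ≤ 8^2 + 7·8 + 49 = 169.
Hence |x^3 − 343| ≤ 169|x − 7|, which is < ε once |x − 7| < ε/169.
Take δ = min(1, ε/169). If 0 < |x − 7| < δ then both bounds hold and |x^3 − 343| ≤ 169|x − 7| < 169·(ε/169) = ε.

δ = min(1, ε/169)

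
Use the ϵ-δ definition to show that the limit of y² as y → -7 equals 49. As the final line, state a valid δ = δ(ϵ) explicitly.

δ = min(1, ϵ/15)

Suppose ϵ > 0. We seek δ > 0 with 0 < |y + 7| < δ ⇒ |y² − 49| < ϵ.
Factor: y² − 49 = (y + 7)(y - 7), so |y² − 49| = |y + 7|·|y - 7|.
Restrict δ ≤ 1. Then |y + 7| < 1 gives |y| < 8, so by the triangle inequality |y - 7| ≤ 8 + 7 = 15.
Hence |y² − 49| ≤ 15|y + 7|, which is < ϵ once |y + 7| < ϵ/15.
Take δ = min(1, ϵ/15). If 0 < |y + 7| < δ then both bounds hold and |y² − 49| ≤ 15|y + 7| < 15·(ϵ/15) = ϵ.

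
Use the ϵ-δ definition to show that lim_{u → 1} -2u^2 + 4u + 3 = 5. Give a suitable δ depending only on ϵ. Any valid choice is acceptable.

δ = min(1, ϵ/6)

Let ϵ > 0 be given. We want δ > 0 such that 0 < |u − 1| < δ implies |(-2u^2 + 4u + 3) − 5| < ϵ.
(-2u^2 + 4u + 3) − 5 = -2u^2 + 4u - 2 = (u − 1)(-2u + 2).
So |(-2u^2 + 4u + 3) − 5| = |u − 1|·|-2u + 2|.
Assume first that |u − 1| < 1, so |u| < 2. Then |-2u + 2| ≤ 2·2 + 2 = 6.
Hence |(-2u^2 + 4u + 3) − 5| ≤ 6|u − 1| < ϵ provided |u − 1| < ϵ/6.
Choosing δ = min(1, ϵ/6) ensures both conditions, hence |(-2u^2 + 4u + 3) − 5| < ϵ.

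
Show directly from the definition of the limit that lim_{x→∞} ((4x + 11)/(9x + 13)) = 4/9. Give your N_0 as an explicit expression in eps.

N_0 = (47/81)/eps

Let eps > 0. We seek N_0 > 0 such that x > N_0 implies |(4x + 11)/(9x + 13) − (4/9)| < eps.
(4x + 11)/(9x + 13) − (4/9) = (9(4x + 11) − 4(9x + 13)) / (9(9x + 13)) = 47/(9(9x + 13)).
For x > 0 we have 9x + 13 > 9x, so |(4x + 11)/(9x + 13) − (4/9)| = 47/(9(9x + 13)) < 47/(9·9x) = (47/81)/x.
Thus |(4x + 11)/(9x + 13) − (4/9)| < eps whenever x > (47/81)/eps.
Take N_0 = (47/81)/eps. If x > N_0 then |(4x + 11)/(9x + 13) − (4/9)| < (47/81)/x < eps.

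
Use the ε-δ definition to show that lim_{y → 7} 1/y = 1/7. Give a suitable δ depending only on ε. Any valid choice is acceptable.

Let ε > 0. We seek δ > 0 such that 0 < |y − 7| < δ implies |1/y − (1/7)| < ε.
|1/y − (1/7)| = |7 − y|/(7·|y|) = |y − 7|/(7|y|).
Restrict δ ≤ 7/2. Then |y − 7| < 7/2 gives |y| > 7/2, so 7|y| > 49/2.
Then |1/y − (1/7)| < |y − 7|/(49/2), which is < ε when |y − 7| < (49/2)ε.
Take δ = min(7/2, (49/2)ε). Then 0 < |y − 7| < δ gives both |y − 7| < 7/2 and |y − 7| < (49/2)ε, so |1/y − (1/7)| < ε.

δ = min(7/2, (49/2)ε)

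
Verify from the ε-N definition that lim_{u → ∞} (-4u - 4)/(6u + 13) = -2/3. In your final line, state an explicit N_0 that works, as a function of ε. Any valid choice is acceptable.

Let ε > 0. We seek N_0 > 0 such that u > N_0 implies |(-4u - 4)/(6u + 13) + 2/3| < ε.
(-4u - 4)/(6u + 13) + 2/3 = (6(-4u - 4) − (-4)(6u + 13)) / (6(6u + 13)) = 28/(6(6u + 13)).
For u > 0 we have 6u + 13 > 6u, so |(-4u - 4)/(6u + 13) + 2/3| = 28/(6(6u + 13)) < 28/(6·6u) = (7/9)/u.
Thus |(-4u - 4)/(6u + 13) + 2/3| < ε whenever u > (7/9)/ε.
Take N_0 = (7/9)/ε. If u > N_0 then |(-4u - 4)/(6u + 13) + 2/3| < (7/9)/u < ε.

N_0 = (7/9)/ε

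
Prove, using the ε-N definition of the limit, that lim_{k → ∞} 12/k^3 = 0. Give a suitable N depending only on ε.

N = (12/ε)^{1/3}

Let ε > 0. For k ≥ 1, |12/k^3 − 0| = 12/k^3.
12/k^3 < ε ⇔ k^3 > 12/ε ⇔ k > (12/ε)^{1/3}.
Take N = (12/ε)^{1/3}. Then k > N implies 12/k^3 < ε.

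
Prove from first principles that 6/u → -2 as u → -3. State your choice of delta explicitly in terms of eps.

delta = min(3/2, (3/4)eps)

Let eps > 0 be given. We seek delta > 0 such that 0 < |u + 3| < delta implies |6/u + 2| < eps.
|6/u + 2| = 6·|-3 − u|/(3·|u|) = 6|u + 3|/(3|u|).
Require delta ≤ 3/2 so that |u| > 3 − 3/2 = 3/2, hence 3|u| > 9/2.
Then |6/u + 2| < 6|u + 3|/(9/2), which is < eps when |u + 3| < (3/4)eps.
Take delta = min(3/2, (3/4)eps). Then 0 < |u + 3| < delta gives both |u + 3| < 3/2 and |u + 3| < (3/4)eps, so |6/u + 2| < eps.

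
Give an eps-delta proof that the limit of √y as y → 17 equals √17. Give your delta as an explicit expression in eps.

delta = min(17, √17·eps)

Fix eps > 0. We want delta > 0 such that 0 < |y − 17| < delta implies |√y − √17| < eps.
Multiplying by the conjugate, |√y − √17| = |y − 17|/(√y + √17).
Restrict delta ≤ 17 so that |y − 17| < 17 forces y > 0, and then √y + √17 > √17.
Hence |√y − √17| < |y − 17|/√17, which is < eps once |y − 17| < √17·eps.
Take delta = min(17, √17·eps). If 0 < |y − 17| < delta then y > 0 and |√y − √17| < |y − 17|/√17 < eps.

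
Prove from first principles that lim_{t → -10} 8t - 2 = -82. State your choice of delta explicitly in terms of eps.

delta = eps/8

Let eps > 0 be given. We need delta > 0 so that 0 < |t + 10| < delta implies |(8t - 2) + 82| < eps.
|(8t - 2) + 82| = |8t + 80| = 8|t + 10|.
So 8|t + 10| < eps exactly when |t + 10| < eps/8.
Take delta = eps/8. If 0 < |t + 10| < delta then |(8t - 2) + 82| = 8|t + 10| < 8·(eps/8) = eps.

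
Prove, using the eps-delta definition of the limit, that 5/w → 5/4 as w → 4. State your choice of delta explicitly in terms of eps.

delta = min(2, (8/5)eps)

Let eps > 0. We seek delta > 0 such that 0 < |w − 4| < delta implies |5/w − (5/4)| < eps.
|5/w − (5/4)| = 5·|4 − w|/(4·|w|) = 5|w − 4|/(4|w|).
Require delta ≤ 2 so that |w| > 4 − 2 = 2, hence 4|w| > 8.
Then |5/w − (5/4)| < 5|w − 4|/8, which is < eps when |w − 4| < (8/5)eps.
Take delta = min(2, (8/5)eps). Then 0 < |w − 4| < delta gives both |w − 4| < 2 and |w − 4| < (8/5)eps, so |5/w − (5/4)| < eps.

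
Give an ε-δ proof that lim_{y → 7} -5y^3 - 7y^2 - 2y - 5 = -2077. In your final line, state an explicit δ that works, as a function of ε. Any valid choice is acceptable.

Let ε > 0. We want δ > 0 such that 0 < |y − 7| < δ implies |(-5y^3 - 7y^2 - 2y - 5) + 2077| < ε.
(-5y^3 - 7y^2 - 2y - 5) + 2077 = -5y^3 - 7y^2 - 2y + 2072 = (y − 7)(-5y^2 - 42y - 296).
So |(-5y^3 - 7y^2 - 2y - 5) + 2077| = |y − 7|·|-5y^2 - 42y - 296|.
Require δ ≤ 1. Then |y − 7| < 1 gives |y| < 8, and by the triangle inequality |-5y^2 - 42y - 296| ≤ 5·8^2 + 42·8 + 296 = 952.
Hence |(-5y^3 - 7y^2 - 2y - 5) + 2077| ≤ 952|y − 7| < ε provided |y − 7| < ε/952.
Choosing δ = min(1, ε/952) ensures both conditions, hence |(-5y^3 - 7y^2 - 2y - 5) + 2077| < ε.

δ = min(1, ε/952)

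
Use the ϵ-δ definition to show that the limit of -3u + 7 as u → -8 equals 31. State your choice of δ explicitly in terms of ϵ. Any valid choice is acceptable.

δ = ϵ/3

Let ϵ > 0 be given. We need δ > 0 so that 0 < |u + 8| < δ implies |(-3u + 7) − 31| < ϵ.
|(-3u + 7) − 31| = |-3u - 24| = 3|u + 8|.
So 3|u + 8| < ϵ exactly when |u + 8| < ϵ/3.
Choosing δ = ϵ/3 gives |(-3u + 7) − 31| = 3|u + 8| < ϵ whenever |u + 8| < δ.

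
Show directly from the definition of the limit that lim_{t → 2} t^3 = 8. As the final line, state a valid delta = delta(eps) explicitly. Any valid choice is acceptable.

Let eps > 0. We seek delta > 0 with 0 < |t − 2| < delta ⇒ |t^3 − 8| < eps.
Factor: t^3 − 8 = (t − 2)(t^2 + 2t + 4), so |t^3 − 8| = |t − 2|·|t^2 + 2t + 4|.
Impose delta ≤ 1 so that |t| < 3; then |t^2 + 2t + 4| ≤ 19.
Hence |t^3 − 8| ≤ 19|t − 2|, which is < eps once |t − 2| < eps/19.
Take delta = min(1, eps/19). If 0 < |t − 2| < delta then both bounds hold and |t^3 − 8| ≤ 19|t − 2| < 19·(eps/19) = eps.

delta = min(1, eps/19)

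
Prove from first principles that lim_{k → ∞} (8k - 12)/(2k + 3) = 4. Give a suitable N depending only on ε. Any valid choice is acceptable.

N = 12/ε

Let ε > 0. For k ≥ 1, |(8k - 12)/(2k + 3) − 4| = |-48|/(2(2k + 3)) = 48/(2(2k + 3)).
Since 2k + 3 ≥ 2k for k ≥ 1, this is ≤ 48/(2·2k) = 12/k.
So |(8k - 12)/(2k + 3) − 4| < ε whenever k > 12/ε.
Take N = 12/ε. If k > N then |(8k - 12)/(2k + 3) − 4| ≤ 12/k < ε.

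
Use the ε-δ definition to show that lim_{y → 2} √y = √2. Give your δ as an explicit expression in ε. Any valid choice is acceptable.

δ = min(2, √2·ε)

Suppose ε > 0. We want δ > 0 such that 0 < |y − 2| < δ implies |√y − √2| < ε.
Rationalise: √y − √2 = (y − 2)/(√y + √2), so |√y − √2| = |y − 2|/(√y + √2).
Restrict δ ≤ 2 so that |y − 2| < 2 forces y > 0, and then √y + √2 > √2.
Hence |√y − √2| < |y − 2|/√2, which is < ε once |y − 2| < √2·ε.
Take δ = min(2, √2·ε). If 0 < |y − 2| < δ then y > 0 and |√y − √2| < |y − 2|/√2 < ε.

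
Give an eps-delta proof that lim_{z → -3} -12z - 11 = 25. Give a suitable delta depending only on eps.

Let eps > 0 be given. We need delta > 0 so that 0 < |z + 3| < delta implies |(-12z - 11) − 25| < eps.
|(-12z - 11) − 25| = |-12z - 36| = 12|z + 3|.
So 12|z + 3| < eps exactly when |z + 3| < eps/12.
Choosing delta = eps/12 gives |(-12z - 11) − 25| = 12|z + 3| < eps whenever |z + 3| < delta.

delta = eps/12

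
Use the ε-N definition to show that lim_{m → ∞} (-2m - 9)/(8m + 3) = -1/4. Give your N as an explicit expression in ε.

Let ε > 0 be given. For m ≥ 1, |(-2m - 9)/(8m + 3) + 1/4| = |-66|/(8(8m + 3)) = 66/(8(8m + 3)).
Since 8m + 3 ≥ 8m for m ≥ 1, this is ≤ 66/(8·8m) = (33/32)/m.
So |(-2m - 9)/(8m + 3) + 1/4| < ε whenever m > (33/32)/ε.
Take N = (33/32)/ε. If m > N then |(-2m - 9)/(8m + 3) + 1/4| ≤ (33/32)/m < ε.

N = (33/32)/ε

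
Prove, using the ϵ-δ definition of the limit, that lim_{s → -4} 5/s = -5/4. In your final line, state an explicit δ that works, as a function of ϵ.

Let ϵ > 0. We seek δ > 0 such that 0 < |s + 4| < δ implies |5/s + 5/4| < ϵ.
|5/s + 5/4| = 5·|-4 − s|/(4·|s|) = 5|s + 4|/(4|s|).
Require δ ≤ 2 so that |s| > 4 − 2 = 2, hence 4|s| > 8.
Then |5/s + 5/4| < 5|s + 4|/8, which is < ϵ when |s + 4| < (8/5)ϵ.
Take δ = min(2, (8/5)ϵ). Then 0 < |s + 4| < δ gives both |s + 4| < 2 and |s + 4| < (8/5)ϵ, so |5/s + 5/4| < ϵ.

δ = min(2, (8/5)ϵ)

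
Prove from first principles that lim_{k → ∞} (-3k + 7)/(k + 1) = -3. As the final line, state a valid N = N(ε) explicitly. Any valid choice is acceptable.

N = 10/ε

Fix ε > 0. For k ≥ 1, |(-3k + 7)/(k + 1) + 3| = |10|/((k + 1)) = 10/((k + 1)).
Since k + 1 ≥ k for k ≥ 1, this is ≤ 10/(k) = 10/k.
So |(-3k + 7)/(k + 1) + 3| < ε whenever k > 10/ε.
Take N = 10/ε. If k > N then |(-3k + 7)/(k + 1) + 3| ≤ 10/k < ε.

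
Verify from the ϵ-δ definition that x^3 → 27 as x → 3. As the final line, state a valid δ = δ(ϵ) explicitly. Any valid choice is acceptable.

δ = min(1, ϵ/37)

Let ϵ > 0 be given. We seek δ > 0 with 0 < |x − 3| < δ ⇒ |x^3 − 27| < ϵ.
Factor: x^3 − 27 = (x − 3)(x^2 + 3x + 9), so |x^3 − 27| = |x − 3|·|x^2 + 3x + 9|.
Restrict δ ≤ 1. Then |x − 3| < 1 gives |x| < 4, so by the triangle inequality |x^2 + 3x + 9| ≤ 4^2 + 3·4 + 9 = 37.
Hence |x^3 − 27| ≤ 37|x − 3|, which is < ϵ once |x − 3| < ϵ/37.
Take δ = min(1, ϵ/37). If 0 < |x − 3| < δ then both bounds hold and |x^3 − 27| ≤ 37|x − 3| < 37·(ϵ/37) = ϵ.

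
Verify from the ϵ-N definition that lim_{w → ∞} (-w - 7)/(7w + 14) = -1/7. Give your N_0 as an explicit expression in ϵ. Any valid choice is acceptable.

N_0 = (5/7)/ϵ

Let ϵ > 0. We seek N_0 > 0 such that w > N_0 implies |(-w - 7)/(7w + 14) + 1/7| < ϵ.
(-w - 7)/(7w + 14) + 1/7 = (7(-w - 7) − (-1)(7w + 14)) / (7(7w + 14)) = -35/(7(7w + 14)).
For w > 0 we have 7w + 14 > 7w, so |(-w - 7)/(7w + 14) + 1/7| = 35/(7(7w + 14)) < 35/(7·7w) = (5/7)/w.
Thus |(-w - 7)/(7w + 14) + 1/7| < ϵ whenever w > (5/7)/ϵ.
Take N_0 = (5/7)/ϵ. If w > N_0 then |(-w - 7)/(7w + 14) + 1/7| < (5/7)/w < ϵ.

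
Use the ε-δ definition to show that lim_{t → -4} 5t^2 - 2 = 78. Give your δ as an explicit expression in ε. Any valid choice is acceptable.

δ = min(1, ε/45)

Suppose ε > 0. We want δ > 0 such that 0 < |t + 4| < δ implies |(5t^2 - 2) − 78| < ε.
(5t^2 - 2) − 78 = 5t^2 - 80 = (t + 4)(5t - 20).
So |(5t^2 - 2) − 78| = |t + 4|·|5t - 20|.
Require δ ≤ 1. Then |t + 4| < 1 gives |t| < 5, and by the triangle inequality |5t - 20| ≤ 5·5 + 20 = 45.
Hence |(5t^2 - 2) − 78| ≤ 45|t + 4| < ε provided |t + 4| < ε/45.
Choosing δ = min(1, ε/45) ensures both conditions, hence |(5t^2 - 2) − 78| < ε.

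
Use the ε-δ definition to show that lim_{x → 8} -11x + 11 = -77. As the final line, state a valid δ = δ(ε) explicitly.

Fix ε > 0. We need δ > 0 so that 0 < |x − 8| < δ implies |(-11x + 11) + 77| < ε.
Since (-11x + 11) + 77 = -11(x − 8), we have |(-11x + 11) + 77| = 11|x − 8|.
So 11|x − 8| < ε exactly when |x − 8| < ε/11.
Choosing δ = ε/11 gives |(-11x + 11) + 77| = 11|x − 8| < ε whenever |x − 8| < δ.

δ = ε/11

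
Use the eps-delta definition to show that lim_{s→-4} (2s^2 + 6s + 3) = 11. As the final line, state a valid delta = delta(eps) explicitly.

Fix eps > 0. We want delta > 0 such that 0 < |s + 4| < delta implies |(2s^2 + 6s + 3) − 11| < eps.
(2s^2 + 6s + 3) − 11 = 2s^2 + 6s - 8 = (s + 4)(2s - 2).
So |(2s^2 + 6s + 3) − 11| = |s + 4|·|2s - 2|.
Assume first that |s + 4| < 2, so |s| < 6. Then |2s - 2| ≤ 2·6 + 2 = 14.
Hence |(2s^2 + 6s + 3) − 11| ≤ 14|s + 4| < eps provided |s + 4| < eps/14.
Choosing delta = min(2, eps/14) ensures both conditions, hence |(2s^2 + 6s + 3) − 11| < eps.

delta = min(2, eps/14)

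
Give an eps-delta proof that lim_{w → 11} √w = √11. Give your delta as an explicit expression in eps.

Suppose eps > 0. We want delta > 0 such that 0 < |w − 11| < delta implies |√w − √11| < eps.
Multiplying by the conjugate, |√w − √11| = |w − 11|/(√w + √11).
Restrict delta ≤ 11 so that |w − 11| < 11 forces w > 0, and then √w + √11 > √11.
Hence |√w − √11| < |w − 11|/√11, which is < eps once |w − 11| < √11·eps.
Take delta = min(11, √11·eps). If 0 < |w − 11| < delta then w > 0 and |√w − √11| < |w − 11|/√11 < eps.

delta = min(11, √11·eps)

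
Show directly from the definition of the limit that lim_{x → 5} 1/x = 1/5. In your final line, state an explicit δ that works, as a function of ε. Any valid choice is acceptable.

Suppose ε > 0. We seek δ > 0 such that 0 < |x − 5| < δ implies |1/x − (1/5)| < ε.
|1/x − (1/5)| = |5 − x|/(5·|x|) = |x − 5|/(5|x|).
Require δ ≤ 5/2 so that |x| > 5 − 5/2 = 5/2, hence 5|x| > 25/2.
Then |1/x − (1/5)| < |x − 5|/(25/2), which is < ε when |x − 5| < (25/2)ε.
Take δ = min(5/2, (25/2)ε). Then 0 < |x − 5| < δ gives both |x − 5| < 5/2 and |x − 5| < (25/2)ε, so |1/x − (1/5)| < ε.

δ = min(5/2, (25/2)ε)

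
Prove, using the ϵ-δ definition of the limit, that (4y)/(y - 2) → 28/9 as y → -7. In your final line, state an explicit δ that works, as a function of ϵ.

δ = min(9/2, (81/16)ϵ)

Suppose ϵ > 0. We want δ > 0 with 0 < |y + 7| < δ ⇒ |(4y)/(y - 2) − (28/9)| < ϵ.
Combining over a common denominator, (4y)/(y - 2) − (28/9) = [(4y)·(-9) − (-28)·(y - 2)] / [(-9)·(y - 2)] = -8(y + 7) / ((-9)(y - 2)).
So |(4y)/(y - 2) − (28/9)| = 8|y + 7| / (9·|y − 2|).
Restrict δ ≤ 9/2. Then |y + 7| < 9/2 gives |y − 2| = |(y + 7) + (-9)| ≥ 9 − 9/2 = 9/2.
Hence |(4y)/(y - 2) − (28/9)| < 8|y + 7|/(9·(9/2)) = (16/81)|y + 7|, which is < ϵ once |y + 7| < (81/16)ϵ.
Take δ = min(9/2, (81/16)ϵ). Then 0 < |y + 7| < δ forces both bounds, so |(4y)/(y - 2) − (28/9)| < ϵ.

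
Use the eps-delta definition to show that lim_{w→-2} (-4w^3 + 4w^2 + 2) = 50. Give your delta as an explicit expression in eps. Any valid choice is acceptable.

delta = min(1, eps/96)

Let eps > 0 be given. We want delta > 0 such that 0 < |w + 2| < delta implies |(-4w^3 + 4w^2 + 2) − 50| < eps.
(-4w^3 + 4w^2 + 2) − 50 = -4w^3 + 4w^2 - 48 = (w + 2)(-4w^2 + 12w - 24).
So |(-4w^3 + 4w^2 + 2) − 50| = |w + 2|·|-4w^2 + 12w - 24|.
Assume first that |w + 2| < 1, so |w| < 3. Then |-4w^2 + 12w - 24| ≤ 4·3^2 + 12·3 + 24 = 96.
Hence |(-4w^3 + 4w^2 + 2) − 50| ≤ 96|w + 2| < eps provided |w + 2| < eps/96.
Choosing delta = min(1, eps/96) ensures both conditions, hence |(-4w^3 + 4w^2 + 2) − 50| < eps.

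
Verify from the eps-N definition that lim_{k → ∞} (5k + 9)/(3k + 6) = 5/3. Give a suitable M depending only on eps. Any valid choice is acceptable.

Fix eps > 0. For k ≥ 1, |(5k + 9)/(3k + 6) − (5/3)| = |-3|/(3(3k + 6)) = 3/(3(3k + 6)).
Since 3k + 6 ≥ 3k for k ≥ 1, this is ≤ 3/(3·3k) = (1/3)/k.
So |(5k + 9)/(3k + 6) − (5/3)| < eps whenever k > (1/3)/eps.
Take M = (1/3)/eps. If k > M then |(5k + 9)/(3k + 6) − (5/3)| ≤ (1/3)/k < eps.

M = (1/3)/eps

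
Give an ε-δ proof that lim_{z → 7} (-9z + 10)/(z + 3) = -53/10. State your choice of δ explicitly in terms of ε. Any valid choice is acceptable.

Suppose ε > 0. We want δ > 0 with 0 < |z − 7| < δ ⇒ |(-9z + 10)/(z + 3) + 53/10| < ε.
Combining over a common denominator, (-9z + 10)/(z + 3) + 53/10 = [(-9z + 10)·10 − (-53)·(z + 3)] / [10·(z + 3)] = -37(z − 7) / (10(z + 3)).
So |(-9z + 10)/(z + 3) + 53/10| = 37|z − 7| / (10·|z + 3|).
Restrict δ ≤ 5. Then |z − 7| < 5 gives |z + 3| = |(z − 7) + 10| ≥ 10 − 5 = 5.
Hence |(-9z + 10)/(z + 3) + 53/10| < 37|z − 7|/(10·5) = (37/50)|z − 7|, which is < ε once |z − 7| < (50/37)ε.
Take δ = min(5, (50/37)ε). Then 0 < |z − 7| < δ forces both bounds, so |(-9z + 10)/(z + 3) + 53/10| < ε.

δ = min(5, (50/37)ε)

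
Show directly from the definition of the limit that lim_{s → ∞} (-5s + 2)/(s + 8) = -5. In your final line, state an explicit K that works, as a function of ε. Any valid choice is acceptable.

K = 42/ε

Let ε > 0. We seek K > 0 such that s > K implies |(-5s + 2)/(s + 8) + 5| < ε.
(-5s + 2)/(s + 8) + 5 = ((-5s + 2) − (-5)(s + 8)) / ((s + 8)) = 42/((s + 8)).
For s > 0 we have s + 8 > s, so |(-5s + 2)/(s + 8) + 5| = 42/((s + 8)) < 42/(s) = 42/s.
Thus |(-5s + 2)/(s + 8) + 5| < ε whenever s > 42/ε.
Take K = 42/ε. If s > K then |(-5s + 2)/(s + 8) + 5| < 42/s < ε.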